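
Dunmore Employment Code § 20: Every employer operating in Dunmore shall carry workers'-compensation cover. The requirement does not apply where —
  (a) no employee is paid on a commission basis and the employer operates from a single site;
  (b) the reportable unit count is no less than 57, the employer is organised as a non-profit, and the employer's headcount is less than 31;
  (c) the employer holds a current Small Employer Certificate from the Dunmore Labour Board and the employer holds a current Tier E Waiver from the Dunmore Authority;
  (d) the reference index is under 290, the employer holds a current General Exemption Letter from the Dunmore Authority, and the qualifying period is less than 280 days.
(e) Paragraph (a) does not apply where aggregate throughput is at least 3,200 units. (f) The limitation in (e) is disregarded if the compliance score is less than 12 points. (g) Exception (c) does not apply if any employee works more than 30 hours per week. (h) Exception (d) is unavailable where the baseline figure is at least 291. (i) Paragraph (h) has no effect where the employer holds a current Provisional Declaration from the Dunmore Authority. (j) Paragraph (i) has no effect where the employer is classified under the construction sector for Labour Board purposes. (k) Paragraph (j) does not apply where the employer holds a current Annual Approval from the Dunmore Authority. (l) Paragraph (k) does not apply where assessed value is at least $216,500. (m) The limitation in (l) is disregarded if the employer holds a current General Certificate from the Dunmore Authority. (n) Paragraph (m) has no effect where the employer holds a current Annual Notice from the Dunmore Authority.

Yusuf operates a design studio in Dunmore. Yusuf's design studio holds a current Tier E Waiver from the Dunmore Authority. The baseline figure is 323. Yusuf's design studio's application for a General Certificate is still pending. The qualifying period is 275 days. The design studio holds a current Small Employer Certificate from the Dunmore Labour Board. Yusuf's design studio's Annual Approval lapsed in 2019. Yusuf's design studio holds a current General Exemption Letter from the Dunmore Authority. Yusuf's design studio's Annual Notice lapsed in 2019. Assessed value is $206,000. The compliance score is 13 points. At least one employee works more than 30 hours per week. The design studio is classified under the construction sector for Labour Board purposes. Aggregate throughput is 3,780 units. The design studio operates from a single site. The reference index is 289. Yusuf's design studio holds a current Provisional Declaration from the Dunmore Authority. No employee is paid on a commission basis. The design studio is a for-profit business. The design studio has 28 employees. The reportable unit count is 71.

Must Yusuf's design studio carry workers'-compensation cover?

Yes — Yusuf's design studio must carry workers'-compensation cover.

Exception (a) is satisfied on its face — no employee is paid on commission; the employer operates from a single site. However, paragraphs (e)–(f) must be considered: (e) operates against (a): aggregate throughput is 3,780 units, meeting the 3,200 units threshold. (f) is not triggered (the compliance score is 13 points, not less than 12 points), so (e) stands. (a) is therefore removed.
Exception (b) requires that the employer is organised as a non-profit; but the employer is for-profit, so (b) is unavailable.
Exception (c): a current Small Employer Certificate is held; a current Tier E Waiver is held — every condition holds. However, paragraph (g) must be considered: (g) operates against (c): at least one employee exceeds 30 hours/week. (c) is therefore removed.
Exception (d) is satisfied on its face — the reference index is 289, under the 290 limit; a current General Exemption Letter is held; the qualifying period is 275 days, less than the 280 days limit. However, paragraphs (h)–(n) must be considered: (h) is triggered — the baseline figure is 323, meeting the 291 threshold. (i) would limit (h) — a current Provisional Declaration is held — but (j) sets (i) aside: (j) operates — the design studio is classified under the construction sector. (k), which would lift (j), is not triggered — there is no Annual Approval in force. Exception (d) does not apply.
No exception is made out. Yusuf's design studio falls within the general rule.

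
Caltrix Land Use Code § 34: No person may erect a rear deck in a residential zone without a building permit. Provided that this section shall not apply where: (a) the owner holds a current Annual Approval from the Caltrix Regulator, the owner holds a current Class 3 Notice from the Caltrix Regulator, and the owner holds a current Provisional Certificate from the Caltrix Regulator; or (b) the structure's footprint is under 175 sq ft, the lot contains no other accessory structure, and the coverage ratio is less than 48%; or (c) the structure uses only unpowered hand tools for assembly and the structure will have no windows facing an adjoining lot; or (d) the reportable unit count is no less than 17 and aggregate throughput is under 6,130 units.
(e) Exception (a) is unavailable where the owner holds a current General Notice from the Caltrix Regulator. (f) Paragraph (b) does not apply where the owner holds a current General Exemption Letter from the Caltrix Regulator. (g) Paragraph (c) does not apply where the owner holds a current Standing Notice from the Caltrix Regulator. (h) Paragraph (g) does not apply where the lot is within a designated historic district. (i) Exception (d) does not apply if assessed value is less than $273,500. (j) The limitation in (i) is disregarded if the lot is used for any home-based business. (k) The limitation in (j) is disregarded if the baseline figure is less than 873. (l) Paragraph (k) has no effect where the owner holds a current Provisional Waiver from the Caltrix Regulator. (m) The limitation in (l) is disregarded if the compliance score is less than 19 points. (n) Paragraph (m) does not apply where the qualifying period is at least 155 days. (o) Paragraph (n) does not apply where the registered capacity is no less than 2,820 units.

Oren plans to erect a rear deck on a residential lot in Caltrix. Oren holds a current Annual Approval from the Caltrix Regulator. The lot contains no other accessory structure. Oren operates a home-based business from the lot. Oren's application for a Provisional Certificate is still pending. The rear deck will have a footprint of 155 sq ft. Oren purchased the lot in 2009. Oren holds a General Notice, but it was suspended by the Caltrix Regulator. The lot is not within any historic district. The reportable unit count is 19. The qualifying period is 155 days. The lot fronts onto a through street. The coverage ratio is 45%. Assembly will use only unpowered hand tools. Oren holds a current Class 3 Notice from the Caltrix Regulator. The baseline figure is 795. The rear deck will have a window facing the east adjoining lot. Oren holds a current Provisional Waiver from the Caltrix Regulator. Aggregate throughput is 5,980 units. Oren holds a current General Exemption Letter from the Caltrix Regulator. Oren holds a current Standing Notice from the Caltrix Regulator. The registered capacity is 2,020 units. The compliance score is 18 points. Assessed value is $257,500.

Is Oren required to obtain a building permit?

Exception (a) requires that the owner holds a current Provisional Certificate from the Caltrix Regulator; but there is no Provisional Certificate in force, so (a) is unavailable.
Exception (b)'s conditions are all satisfied: the structure's footprint is 155 sq ft, under the 175 sq ft limit; the lot has no other accessory structure; the coverage ratio is 45%, less than the 48% limit. But: (f) operates — a current General Exemption Letter is held. Exception (b) does not apply.
Exception (c) does not apply: a window faces an adjoining lot.
Exception (d): the reportable unit count is 19, meeting the 17 threshold; aggregate throughput is 5,980 units, under the 6,130 units limit — every condition holds. As to paragraphs (i)–(o): (i) applies (assessed value is $257,500, less than the $273,500 limit), but is displaced by (j): (j) is triggered — a home-based business operates on the lot. (k) would limit (j) — the baseline figure is 795, less than the 873 limit — but (l) sets (k) aside: (l) applies — a current Provisional Waiver is held. (m) would limit (l) — the compliance score is 18 points, less than the 19 points limit — but (n) sets (m) aside: (n) operates against (m): the qualifying period is 155 days, meeting the 155 days threshold. (o) is inapplicable (the registered capacity is 2,020 units, short of 2,820 units), so (n) stands. (d) remains available.

No — exception (d) applies; Oren does not need a building permit.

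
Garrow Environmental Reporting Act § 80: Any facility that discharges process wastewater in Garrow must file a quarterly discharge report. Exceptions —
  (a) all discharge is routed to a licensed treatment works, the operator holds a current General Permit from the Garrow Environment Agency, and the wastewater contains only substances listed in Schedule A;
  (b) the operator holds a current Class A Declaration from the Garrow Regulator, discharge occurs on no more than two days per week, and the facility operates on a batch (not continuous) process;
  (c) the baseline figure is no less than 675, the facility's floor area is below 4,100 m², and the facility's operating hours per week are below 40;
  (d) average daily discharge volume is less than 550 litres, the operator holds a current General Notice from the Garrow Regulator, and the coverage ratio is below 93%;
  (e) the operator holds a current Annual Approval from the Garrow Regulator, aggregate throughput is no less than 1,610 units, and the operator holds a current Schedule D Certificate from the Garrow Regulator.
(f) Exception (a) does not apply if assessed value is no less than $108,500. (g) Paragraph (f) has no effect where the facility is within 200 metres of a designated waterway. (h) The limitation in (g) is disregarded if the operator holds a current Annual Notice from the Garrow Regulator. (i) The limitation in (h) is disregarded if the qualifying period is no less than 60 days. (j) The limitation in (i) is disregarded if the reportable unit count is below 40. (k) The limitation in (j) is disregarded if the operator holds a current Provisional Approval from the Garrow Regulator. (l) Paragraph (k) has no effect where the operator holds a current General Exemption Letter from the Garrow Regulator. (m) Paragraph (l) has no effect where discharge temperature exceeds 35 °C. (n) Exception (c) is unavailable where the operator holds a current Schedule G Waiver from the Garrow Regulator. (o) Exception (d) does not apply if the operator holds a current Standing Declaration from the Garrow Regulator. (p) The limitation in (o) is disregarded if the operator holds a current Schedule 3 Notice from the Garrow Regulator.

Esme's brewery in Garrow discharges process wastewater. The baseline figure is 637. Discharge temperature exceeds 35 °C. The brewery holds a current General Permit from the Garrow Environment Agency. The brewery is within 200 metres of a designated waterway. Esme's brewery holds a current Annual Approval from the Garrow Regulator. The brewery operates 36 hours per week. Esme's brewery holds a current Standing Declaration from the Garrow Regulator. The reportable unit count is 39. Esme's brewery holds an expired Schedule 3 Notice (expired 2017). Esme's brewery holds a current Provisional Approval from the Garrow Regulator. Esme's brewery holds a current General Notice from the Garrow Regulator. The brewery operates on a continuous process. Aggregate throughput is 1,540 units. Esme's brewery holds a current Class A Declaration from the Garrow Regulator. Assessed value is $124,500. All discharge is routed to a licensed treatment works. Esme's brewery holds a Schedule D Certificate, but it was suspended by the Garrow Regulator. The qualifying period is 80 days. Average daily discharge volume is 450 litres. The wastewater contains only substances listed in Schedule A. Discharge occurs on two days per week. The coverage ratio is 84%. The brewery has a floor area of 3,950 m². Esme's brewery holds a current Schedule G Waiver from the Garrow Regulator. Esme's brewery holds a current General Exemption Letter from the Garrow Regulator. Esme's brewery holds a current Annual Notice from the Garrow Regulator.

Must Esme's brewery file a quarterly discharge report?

All of (a)'s requirements are met (discharge is routed to a licensed treatment works; a current General Permit is held; the wastewater is Schedule-A-only). As to paragraphs (f)–(m): (f) would limit (a) — assessed value is $124,500, meeting the $108,500 threshold — but (g) sets (f) aside: (g) operates against (f): the brewery is within 200 m of a designated waterway. (h) would limit (g) — a current Annual Notice is held — but (i) sets (h) aside: (i) operates against (h): the qualifying period is 80 days, meeting the 60 days threshold. (j) is triggered (the reportable unit count is 39, below the 40 limit), but is itself disapplied by (k): (k) is triggered — a current Provisional Approval is held. (l) would limit (k) — a current General Exemption Letter is held — but (m) sets (l) aside: (m) operates against (l): discharge temperature exceeds 35 °C. So (a) applies.
Exception (b) does not apply: the facility operates on a continuous process.
Exception (c) requires that the baseline figure is no less than 675; but the baseline figure is 637, short of 675, so (c) is unavailable.
Exception (d) is satisfied on its face — average daily discharge volume is 450 litres, less than the 550 litres limit; a current General Notice is held; the coverage ratio is 84%, below the 93% limit. But applying paragraphs (o)–(p): (o) is engaged — a current Standing Declaration is held. (p), which would lift (o), does not operate here — there is no Schedule 3 Notice in force. (d) is therefore removed.
Exception (e) requires that aggregate throughput is no less than 1,610 units; but aggregate throughput is 1,540 units, short of 1,610 units, so (e) is unavailable.

No — exception (a) applies; Esme's brewery is not required to file a quarterly discharge report.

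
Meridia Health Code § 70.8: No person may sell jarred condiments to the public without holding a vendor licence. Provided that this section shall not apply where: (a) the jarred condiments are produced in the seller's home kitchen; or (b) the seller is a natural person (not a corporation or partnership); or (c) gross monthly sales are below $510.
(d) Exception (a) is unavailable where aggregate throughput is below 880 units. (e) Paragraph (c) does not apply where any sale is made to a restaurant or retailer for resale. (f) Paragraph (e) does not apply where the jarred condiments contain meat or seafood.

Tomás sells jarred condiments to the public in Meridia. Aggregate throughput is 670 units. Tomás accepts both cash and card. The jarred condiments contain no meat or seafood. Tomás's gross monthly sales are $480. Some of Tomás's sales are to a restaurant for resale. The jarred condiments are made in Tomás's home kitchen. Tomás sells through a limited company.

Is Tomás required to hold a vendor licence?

Exception (a)'s conditions are all satisfied: the jarred condiments are home-kitchen produced. Turning to paragraph (d): (d) is triggered — aggregate throughput is 670 units, below the 880 units limit. Exception (a) does not apply.
Exception (b) fails — the seller operates through a limited company.
Exception (c)'s conditions are all satisfied: gross monthly sales are $480, below the $510 limit. But applying paragraphs (e)–(f): (e) operates against (c): some sales are to a restaurant for resale. (f), which would lift (e), does not operate here — the jarred condiments contain no meat or seafood. (c) is therefore removed.
None of the exceptions is available; § 70.8 applies in full.

Yes — Tomás must hold a vendor licence.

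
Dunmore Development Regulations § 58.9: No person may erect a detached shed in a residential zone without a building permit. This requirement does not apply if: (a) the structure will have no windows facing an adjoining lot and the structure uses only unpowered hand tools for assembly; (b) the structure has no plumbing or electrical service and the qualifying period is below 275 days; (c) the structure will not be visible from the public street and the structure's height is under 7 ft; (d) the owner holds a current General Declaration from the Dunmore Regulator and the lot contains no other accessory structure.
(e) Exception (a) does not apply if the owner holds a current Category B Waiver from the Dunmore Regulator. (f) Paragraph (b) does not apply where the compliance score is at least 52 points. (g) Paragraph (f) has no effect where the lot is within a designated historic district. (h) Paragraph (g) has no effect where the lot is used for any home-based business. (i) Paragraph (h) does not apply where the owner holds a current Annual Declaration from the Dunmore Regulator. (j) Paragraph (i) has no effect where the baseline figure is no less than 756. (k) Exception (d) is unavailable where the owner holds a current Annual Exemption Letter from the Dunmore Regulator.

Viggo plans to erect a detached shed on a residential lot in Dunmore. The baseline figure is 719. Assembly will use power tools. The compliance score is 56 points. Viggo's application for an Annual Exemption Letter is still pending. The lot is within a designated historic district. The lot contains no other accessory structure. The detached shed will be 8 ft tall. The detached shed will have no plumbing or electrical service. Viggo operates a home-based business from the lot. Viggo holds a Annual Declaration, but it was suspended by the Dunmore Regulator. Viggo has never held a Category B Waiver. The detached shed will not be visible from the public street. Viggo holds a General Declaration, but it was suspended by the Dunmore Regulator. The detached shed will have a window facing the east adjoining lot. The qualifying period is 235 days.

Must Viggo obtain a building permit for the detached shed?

Yes — Viggo must obtain a building permit.

Exception (a) requires that the structure will have no windows facing an adjoining lot; but a window faces an adjoining lot, so (a) is unavailable.
Exception (b) is satisfied on its face — there is no plumbing or electrical service; the qualifying period is 235 days, below the 275 days limit. But applying paragraphs (f)–(j): (f) is engaged — the compliance score is 56 points, meeting the 52 points threshold. (g) is triggered (the lot is in a historic district), but is displaced by (h): (h) operates — a home-based business operates on the lot. (i) is not engaged (there is no Annual Declaration in force), so (h) stands. So (b) is unavailable.
Exception (c) requires that the structure's height is under 7 ft; but the structure's height is 8 ft, not under 7 ft, so (c) is unavailable.
Exception (d) fails — the General Declaration is not current.
Every exception is unavailable, so the rule governs.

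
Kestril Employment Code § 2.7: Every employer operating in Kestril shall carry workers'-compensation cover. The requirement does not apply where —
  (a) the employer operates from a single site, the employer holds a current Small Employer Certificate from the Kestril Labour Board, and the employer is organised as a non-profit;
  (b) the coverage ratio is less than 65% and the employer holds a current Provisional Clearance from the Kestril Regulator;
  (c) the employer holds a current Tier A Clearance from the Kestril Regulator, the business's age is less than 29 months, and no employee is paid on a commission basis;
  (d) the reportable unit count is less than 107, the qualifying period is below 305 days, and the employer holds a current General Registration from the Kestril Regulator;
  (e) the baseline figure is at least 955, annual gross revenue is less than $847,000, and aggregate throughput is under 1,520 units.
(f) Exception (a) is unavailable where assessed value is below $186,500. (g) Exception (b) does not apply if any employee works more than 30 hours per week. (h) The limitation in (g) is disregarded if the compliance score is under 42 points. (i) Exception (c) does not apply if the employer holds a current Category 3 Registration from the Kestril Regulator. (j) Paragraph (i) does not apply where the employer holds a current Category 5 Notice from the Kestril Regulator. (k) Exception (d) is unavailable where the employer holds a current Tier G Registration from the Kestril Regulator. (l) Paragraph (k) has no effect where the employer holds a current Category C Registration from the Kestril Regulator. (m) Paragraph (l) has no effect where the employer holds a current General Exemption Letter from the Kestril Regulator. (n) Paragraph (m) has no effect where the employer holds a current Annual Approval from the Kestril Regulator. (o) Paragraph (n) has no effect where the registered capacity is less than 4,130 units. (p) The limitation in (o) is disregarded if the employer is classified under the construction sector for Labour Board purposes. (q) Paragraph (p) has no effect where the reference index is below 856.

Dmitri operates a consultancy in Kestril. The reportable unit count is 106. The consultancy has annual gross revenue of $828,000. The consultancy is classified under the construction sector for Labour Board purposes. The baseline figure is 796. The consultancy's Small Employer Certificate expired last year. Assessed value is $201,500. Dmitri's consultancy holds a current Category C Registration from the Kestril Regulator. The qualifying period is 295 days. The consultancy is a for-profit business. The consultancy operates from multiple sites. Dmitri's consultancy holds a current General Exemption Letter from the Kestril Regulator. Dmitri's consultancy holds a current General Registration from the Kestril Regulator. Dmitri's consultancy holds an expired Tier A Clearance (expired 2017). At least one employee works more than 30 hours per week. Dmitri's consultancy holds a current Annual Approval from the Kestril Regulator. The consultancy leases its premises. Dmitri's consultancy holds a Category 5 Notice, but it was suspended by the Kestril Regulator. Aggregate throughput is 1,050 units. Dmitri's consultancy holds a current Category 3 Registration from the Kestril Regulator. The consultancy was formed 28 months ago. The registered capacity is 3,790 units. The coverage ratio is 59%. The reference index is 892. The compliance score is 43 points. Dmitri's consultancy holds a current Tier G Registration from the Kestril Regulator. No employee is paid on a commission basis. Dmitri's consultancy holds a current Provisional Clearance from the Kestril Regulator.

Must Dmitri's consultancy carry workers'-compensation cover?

No — exception (d) applies; Dmitri's consultancy is not required to carry workers'-compensation cover.

Exception (a) does not apply: the employer operates from multiple sites.
Exception (b) is satisfied on its face — the coverage ratio is 59%, less than the 65% limit; a current Provisional Clearance is held. However, paragraphs (g)–(h) must be considered: (g) operates — at least one employee exceeds 30 hours/week. (h), which would lift (g), is not triggered — the compliance score is 43 points, not under 42 points. So (b) is unavailable.
Exception (c) requires that the employer holds a current Tier A Clearance from the Kestril Regulator; but there is no Tier A Clearance in force, so (c) is unavailable.
Exception (d)'s conditions are all satisfied: the reportable unit count is 106, less than the 107 limit; the qualifying period is 295 days, below the 305 days limit; a current General Registration is held. Considering the limiting provisions: (k) would limit (d) — a current Tier G Registration is held — but (l) sets (k) aside: (l) operates against (k): a current Category C Registration is held. (m) would limit (l) — a current General Exemption Letter is held — but (n) sets (m) aside: (n) operates against (m): a current Annual Approval is held. (o) would limit (n) — the registered capacity is 3,790 units, less than the 4,130 units limit — but (p) sets (o) aside: (p) operates against (o): the consultancy is classified under the construction sector. (q), which would lift (p), is inapplicable — the reference index is 892, not below 856. Exception (d) stands.
Exception (e) does not apply: the baseline figure is 796, short of 955.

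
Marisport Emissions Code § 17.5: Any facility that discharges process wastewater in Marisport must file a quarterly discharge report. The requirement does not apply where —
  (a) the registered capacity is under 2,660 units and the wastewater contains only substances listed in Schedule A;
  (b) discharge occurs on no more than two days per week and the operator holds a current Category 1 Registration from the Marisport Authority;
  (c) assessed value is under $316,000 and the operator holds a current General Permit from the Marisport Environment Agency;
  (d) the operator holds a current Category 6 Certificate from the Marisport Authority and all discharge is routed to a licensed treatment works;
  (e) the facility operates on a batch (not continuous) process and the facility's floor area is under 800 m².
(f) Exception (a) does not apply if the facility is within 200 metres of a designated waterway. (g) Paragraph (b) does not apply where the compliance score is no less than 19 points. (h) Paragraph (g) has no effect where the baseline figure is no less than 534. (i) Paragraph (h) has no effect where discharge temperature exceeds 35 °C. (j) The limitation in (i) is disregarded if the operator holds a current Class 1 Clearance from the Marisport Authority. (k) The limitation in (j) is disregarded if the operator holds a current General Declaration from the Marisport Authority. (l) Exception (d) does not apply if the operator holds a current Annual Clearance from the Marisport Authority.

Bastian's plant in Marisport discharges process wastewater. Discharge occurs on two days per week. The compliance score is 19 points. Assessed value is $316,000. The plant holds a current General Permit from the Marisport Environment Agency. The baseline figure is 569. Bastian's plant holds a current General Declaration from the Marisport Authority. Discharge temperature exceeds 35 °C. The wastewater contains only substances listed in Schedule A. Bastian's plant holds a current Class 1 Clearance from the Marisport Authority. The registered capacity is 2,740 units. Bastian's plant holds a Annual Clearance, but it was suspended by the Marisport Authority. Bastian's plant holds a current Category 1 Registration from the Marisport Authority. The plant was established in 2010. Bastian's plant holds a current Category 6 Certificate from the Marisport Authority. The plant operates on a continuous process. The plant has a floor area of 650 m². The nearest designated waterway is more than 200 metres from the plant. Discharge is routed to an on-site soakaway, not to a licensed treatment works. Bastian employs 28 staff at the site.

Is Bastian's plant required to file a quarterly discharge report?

Yes — Bastian's plant must file a quarterly discharge report.

Exception (a) fails — the registered capacity is 2,740 units, not under 2,660 units.
Exception (b): discharge occurs on no more than two days per week; a current Category 1 Registration is held — every condition holds. But: (g) operates — the compliance score is 19 points, meeting the 19 points threshold. (h) is triggered (the baseline figure is 569, meeting the 534 threshold), but is overridden by (i): (i) operates against (h): discharge temperature exceeds 35 °C. (j) would limit (i) — a current Class 1 Clearance is held — but (k) sets (j) aside: (k) operates against (j): a current General Declaration is held. Exception (b) does not apply.
Exception (c) does not apply: assessed value is $316,000, not under $316,000.
Exception (d) requires that all discharge is routed to a licensed treatment works; but discharge is not routed to a licensed treatment works, so (d) is unavailable.
Exception (e) does not apply: the facility operates on a continuous process.
No exception applies. The general rule governs.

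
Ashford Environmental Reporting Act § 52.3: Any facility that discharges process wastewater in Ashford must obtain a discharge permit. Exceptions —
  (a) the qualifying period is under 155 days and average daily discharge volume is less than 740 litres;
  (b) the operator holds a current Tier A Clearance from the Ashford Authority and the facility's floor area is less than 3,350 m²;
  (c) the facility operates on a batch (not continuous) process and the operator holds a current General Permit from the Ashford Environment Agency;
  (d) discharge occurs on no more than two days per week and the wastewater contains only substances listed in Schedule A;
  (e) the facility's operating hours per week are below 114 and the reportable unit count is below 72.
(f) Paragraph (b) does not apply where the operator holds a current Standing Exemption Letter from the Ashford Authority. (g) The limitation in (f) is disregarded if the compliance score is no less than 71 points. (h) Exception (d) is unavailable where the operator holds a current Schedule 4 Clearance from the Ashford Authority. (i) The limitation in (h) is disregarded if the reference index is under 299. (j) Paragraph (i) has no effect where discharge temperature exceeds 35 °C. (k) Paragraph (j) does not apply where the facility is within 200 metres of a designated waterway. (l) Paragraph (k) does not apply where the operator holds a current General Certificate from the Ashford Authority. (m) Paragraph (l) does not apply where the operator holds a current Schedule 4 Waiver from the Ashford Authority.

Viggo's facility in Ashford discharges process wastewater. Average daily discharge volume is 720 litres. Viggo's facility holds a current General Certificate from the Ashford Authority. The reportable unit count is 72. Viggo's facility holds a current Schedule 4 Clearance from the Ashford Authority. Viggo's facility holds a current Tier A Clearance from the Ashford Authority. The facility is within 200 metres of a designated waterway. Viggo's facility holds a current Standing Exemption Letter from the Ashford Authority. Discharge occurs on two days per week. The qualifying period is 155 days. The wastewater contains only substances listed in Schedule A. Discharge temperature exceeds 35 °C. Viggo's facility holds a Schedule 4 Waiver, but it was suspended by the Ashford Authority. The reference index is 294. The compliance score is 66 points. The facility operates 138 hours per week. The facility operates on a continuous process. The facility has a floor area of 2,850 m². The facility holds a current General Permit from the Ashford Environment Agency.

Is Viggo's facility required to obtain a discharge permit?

Yes — Viggo's facility must obtain a discharge permit.

Exception (a) does not apply: the qualifying period is 155 days, not under 155 days.
Exception (b): a current Tier A Clearance is held; the facility's floor area is 2,850 m², less than the 3,350 m² limit — every condition holds. Turning to paragraphs (f)–(g): (f) operates against (b): a current Standing Exemption Letter is held. (g) does not operate here (the compliance score is 66 points, short of 71 points), so (f) stands. So (b) is unavailable.
Exception (c) requires that the facility operates on a batch (not continuous) process; but the facility operates on a continuous process, so (c) is unavailable.
Exception (d): discharge occurs on no more than two days per week; the wastewater is Schedule-A-only — every condition holds. Turning to paragraphs (h)–(m): (h) operates against (d): a current Schedule 4 Clearance is held. (i) would limit (h) — the reference index is 294, under the 299 limit — but (j) sets (i) aside: (j) is engaged — discharge temperature exceeds 35 °C. (k) would limit (j) — the facility is within 200 m of a designated waterway — but (l) sets (k) aside: (l) operates against (k): a current General Certificate is held. (m), which would lift (l), does not operate here — no current Schedule 4 Waiver is held. Exception (d) does not apply.
Exception (e) requires that the facility's operating hours per week are below 114; but the facility's operating hours per week are 138, not below 114, so (e) is unavailable.
No exception displaces § 52.3.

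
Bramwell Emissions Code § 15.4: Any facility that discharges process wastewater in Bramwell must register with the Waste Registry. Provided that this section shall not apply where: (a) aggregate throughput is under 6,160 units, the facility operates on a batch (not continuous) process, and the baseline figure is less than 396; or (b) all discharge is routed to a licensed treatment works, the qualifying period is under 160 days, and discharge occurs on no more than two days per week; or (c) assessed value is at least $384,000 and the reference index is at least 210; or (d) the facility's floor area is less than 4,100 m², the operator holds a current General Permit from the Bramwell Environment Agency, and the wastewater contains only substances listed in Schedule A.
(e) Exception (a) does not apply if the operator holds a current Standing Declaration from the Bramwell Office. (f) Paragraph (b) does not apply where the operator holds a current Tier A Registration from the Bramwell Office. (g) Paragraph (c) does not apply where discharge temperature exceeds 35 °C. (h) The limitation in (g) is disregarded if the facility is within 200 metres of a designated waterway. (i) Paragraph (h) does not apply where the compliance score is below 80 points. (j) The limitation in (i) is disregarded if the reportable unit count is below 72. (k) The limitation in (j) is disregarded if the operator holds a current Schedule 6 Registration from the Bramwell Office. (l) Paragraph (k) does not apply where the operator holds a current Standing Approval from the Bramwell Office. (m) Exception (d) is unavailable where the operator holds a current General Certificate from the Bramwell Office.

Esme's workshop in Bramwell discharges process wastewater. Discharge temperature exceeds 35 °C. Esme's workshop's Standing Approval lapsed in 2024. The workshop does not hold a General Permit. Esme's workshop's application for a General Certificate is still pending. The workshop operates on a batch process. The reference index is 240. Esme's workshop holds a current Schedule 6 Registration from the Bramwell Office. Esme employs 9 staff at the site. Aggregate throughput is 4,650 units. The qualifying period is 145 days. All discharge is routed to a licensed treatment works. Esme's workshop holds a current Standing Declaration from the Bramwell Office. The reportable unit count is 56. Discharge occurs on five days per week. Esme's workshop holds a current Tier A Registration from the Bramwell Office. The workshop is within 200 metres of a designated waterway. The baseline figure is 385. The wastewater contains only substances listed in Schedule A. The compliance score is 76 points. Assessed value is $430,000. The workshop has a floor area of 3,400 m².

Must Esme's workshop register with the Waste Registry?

Exception (a)'s conditions are all satisfied: aggregate throughput is 4,650 units, under the 6,160 units limit; the facility operates on a batch process; the baseline figure is 385, less than the 396 limit. But applying paragraph (e): (e) is engaged — a current Standing Declaration is held. Exception (a) does not apply.
Exception (b) fails — discharge occurs on five days per week.
All of (c)'s requirements are met (assessed value is $430,000, meeting the $384,000 threshold; the reference index is 240, meeting the 210 threshold). But: (g) is triggered — discharge temperature exceeds 35 °C. (h) is engaged (the workshop is within 200 m of a designated waterway), but is itself disapplied by (i): (i) operates against (h): the compliance score is 76 points, below the 80 points limit. (j) operates (the reportable unit count is 56, below the 72 limit), but yields to (k): (k) is triggered — a current Schedule 6 Registration is held. (l), which would lift (k), is not engaged — no current Standing Approval is held. Exception (c) does not apply.
Exception (d) does not apply: no General Permit is held.
No exception is made out. Esme's workshop falls within the general rule.

Yes — Esme's workshop must register with the Waste Registry.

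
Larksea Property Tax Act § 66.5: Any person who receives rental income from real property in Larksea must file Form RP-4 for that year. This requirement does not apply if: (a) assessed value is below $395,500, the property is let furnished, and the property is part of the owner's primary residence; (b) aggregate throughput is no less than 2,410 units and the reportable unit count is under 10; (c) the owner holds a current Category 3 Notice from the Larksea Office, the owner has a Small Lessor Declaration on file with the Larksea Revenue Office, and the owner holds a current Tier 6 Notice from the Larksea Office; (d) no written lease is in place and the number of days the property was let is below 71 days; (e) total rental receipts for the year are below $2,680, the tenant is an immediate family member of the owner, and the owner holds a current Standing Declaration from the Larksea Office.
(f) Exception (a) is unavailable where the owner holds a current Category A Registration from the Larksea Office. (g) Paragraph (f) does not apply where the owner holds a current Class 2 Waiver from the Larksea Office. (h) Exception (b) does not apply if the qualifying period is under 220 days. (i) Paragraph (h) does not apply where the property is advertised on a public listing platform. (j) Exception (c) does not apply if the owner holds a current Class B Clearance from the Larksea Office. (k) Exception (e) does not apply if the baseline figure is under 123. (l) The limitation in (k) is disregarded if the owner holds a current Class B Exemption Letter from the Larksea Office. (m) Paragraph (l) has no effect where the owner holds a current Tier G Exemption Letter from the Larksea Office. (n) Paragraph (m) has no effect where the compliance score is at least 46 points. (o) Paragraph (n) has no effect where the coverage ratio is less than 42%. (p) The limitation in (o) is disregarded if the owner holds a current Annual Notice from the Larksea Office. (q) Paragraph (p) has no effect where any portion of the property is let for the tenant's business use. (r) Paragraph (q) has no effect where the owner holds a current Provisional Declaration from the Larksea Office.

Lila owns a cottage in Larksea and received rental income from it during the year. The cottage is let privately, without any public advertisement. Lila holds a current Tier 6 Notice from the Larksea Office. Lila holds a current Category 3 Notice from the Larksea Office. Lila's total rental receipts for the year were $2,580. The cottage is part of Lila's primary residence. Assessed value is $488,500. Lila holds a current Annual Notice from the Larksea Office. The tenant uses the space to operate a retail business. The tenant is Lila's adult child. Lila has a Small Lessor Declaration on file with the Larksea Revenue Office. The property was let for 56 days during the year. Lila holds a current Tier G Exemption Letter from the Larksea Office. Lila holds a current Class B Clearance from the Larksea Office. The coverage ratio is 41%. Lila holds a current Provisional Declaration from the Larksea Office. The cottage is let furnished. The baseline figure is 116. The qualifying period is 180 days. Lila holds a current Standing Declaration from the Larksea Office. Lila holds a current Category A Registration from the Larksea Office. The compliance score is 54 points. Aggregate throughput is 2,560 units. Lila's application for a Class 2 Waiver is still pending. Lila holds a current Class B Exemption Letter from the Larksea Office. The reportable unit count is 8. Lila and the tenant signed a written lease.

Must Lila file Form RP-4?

No — exception (e) applies; Lila is not required to file Form RP-4.

Exception (a) does not apply: assessed value is $488,500, not below $395,500.
Exception (b)'s conditions are all satisfied: aggregate throughput is 2,560 units, meeting the 2,410 units threshold; the reportable unit count is 8, under the 10 limit. However, paragraphs (h)–(i) must be considered: (h) operates against (b): the qualifying period is 180 days, under the 220 days limit. (i) does not operate here (the property is let privately without advertisement), so (h) stands. So (b) is unavailable.
Exception (c) is satisfied on its face — a current Category 3 Notice is held; a Small Lessor Declaration is on file; a current Tier 6 Notice is held. However, paragraph (j) must be considered: (j) operates against (c): a current Class B Clearance is held. (c) is therefore removed.
Exception (d) requires that no written lease is in place; but a written lease is in place, so (d) is unavailable.
Exception (e) is satisfied on its face — total rental receipts for the year are $2,580, below the $2,680 limit; the tenant is an immediate family member; a current Standing Declaration is held. As to paragraphs (k)–(r): (k) would limit (e) — the baseline figure is 116, under the 123 limit — but (l) sets (k) aside: (l) is engaged — a current Class B Exemption Letter is held. (m) would limit (l) — a current Tier G Exemption Letter is held — but (n) sets (m) aside: (n) operates against (m): the compliance score is 54 points, meeting the 46 points threshold. (o) would limit (n) — the coverage ratio is 41%, less than the 42% limit — but (p) sets (o) aside: (p) operates against (o): a current Annual Notice is held. (q) applies (the space is let for business use), but yields to (r): (r) operates against (q): a current Provisional Declaration is held. Exception (e) stands.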